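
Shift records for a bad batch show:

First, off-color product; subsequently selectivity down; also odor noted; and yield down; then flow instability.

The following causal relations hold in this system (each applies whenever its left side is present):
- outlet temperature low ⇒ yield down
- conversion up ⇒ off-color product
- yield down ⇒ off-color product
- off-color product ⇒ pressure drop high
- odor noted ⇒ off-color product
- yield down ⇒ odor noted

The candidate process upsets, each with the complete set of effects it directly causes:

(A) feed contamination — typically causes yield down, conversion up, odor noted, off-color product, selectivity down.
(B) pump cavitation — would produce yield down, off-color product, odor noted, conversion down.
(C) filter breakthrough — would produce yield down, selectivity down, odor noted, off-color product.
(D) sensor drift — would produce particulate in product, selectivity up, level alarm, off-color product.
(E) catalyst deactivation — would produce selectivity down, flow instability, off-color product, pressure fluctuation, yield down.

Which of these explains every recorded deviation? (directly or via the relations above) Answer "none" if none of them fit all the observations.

For each candidate, compare predicted effects to what was observed:
(A) feed contamination — off-color product match; selectivity down match; odor noted match; yield down match; flow instability miss
(B) pump cavitation — off-color product match; selectivity down miss; odor noted match; yield down match; flow instability miss
(C) filter breakthrough — does not account for flow instability
(D) sensor drift — off-color product match; selectivity down miss; odor noted miss; yield down miss; flow instability miss
(E) catalyst deactivation — off-color product match; selectivity down match; odor noted match (via yield down → odor noted); yield down match; flow instability match
Only (E) is consistent with every observation.

E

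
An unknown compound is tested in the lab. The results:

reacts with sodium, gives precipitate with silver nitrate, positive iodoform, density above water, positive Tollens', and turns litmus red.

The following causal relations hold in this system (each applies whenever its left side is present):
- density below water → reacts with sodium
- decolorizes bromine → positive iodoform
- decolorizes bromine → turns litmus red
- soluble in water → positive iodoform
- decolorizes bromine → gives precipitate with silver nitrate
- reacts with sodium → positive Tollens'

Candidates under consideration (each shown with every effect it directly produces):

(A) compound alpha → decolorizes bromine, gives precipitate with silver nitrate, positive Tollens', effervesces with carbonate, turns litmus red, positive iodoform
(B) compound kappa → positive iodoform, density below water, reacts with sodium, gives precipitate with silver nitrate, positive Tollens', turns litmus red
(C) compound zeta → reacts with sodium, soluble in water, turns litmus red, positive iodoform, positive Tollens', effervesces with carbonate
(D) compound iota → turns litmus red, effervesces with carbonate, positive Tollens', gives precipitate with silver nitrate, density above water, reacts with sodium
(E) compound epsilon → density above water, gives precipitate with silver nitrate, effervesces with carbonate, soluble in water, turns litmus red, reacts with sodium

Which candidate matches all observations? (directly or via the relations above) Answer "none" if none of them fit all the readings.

Testing each hypothesis:
(A) compound alpha — reacts with sodium -; gives precipitate with silver nitrate +; positive iodoform +; density above water -; positive Tollens' +; turns litmus red +
(B) compound kappa — reacts with sodium +; gives precipitate with silver nitrate +; positive iodoform +; density above water -; positive Tollens' +; turns litmus red +
(C) compound zeta — reacts with sodium +; gives precipitate with silver nitrate -; positive iodoform +; density above water -; positive Tollens' +; turns litmus red +
(D) compound iota — does not account for positive iodoform
(E) compound epsilon — accounts for every observation (positive iodoform by soluble in water → positive iodoform)
(E) alone accounts for all the evidence.

E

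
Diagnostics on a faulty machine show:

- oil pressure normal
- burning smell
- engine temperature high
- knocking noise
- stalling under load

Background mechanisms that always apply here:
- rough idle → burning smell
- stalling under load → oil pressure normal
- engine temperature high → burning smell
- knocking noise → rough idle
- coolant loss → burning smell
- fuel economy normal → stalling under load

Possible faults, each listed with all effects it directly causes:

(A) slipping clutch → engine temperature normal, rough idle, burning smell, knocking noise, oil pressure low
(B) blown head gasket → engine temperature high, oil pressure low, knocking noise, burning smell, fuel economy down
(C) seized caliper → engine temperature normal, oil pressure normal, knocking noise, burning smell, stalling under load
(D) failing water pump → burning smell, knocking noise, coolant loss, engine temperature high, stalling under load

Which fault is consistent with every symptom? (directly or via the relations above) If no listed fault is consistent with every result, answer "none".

Testing each hypothesis:
(A) slipping clutch — fails on oil pressure normal, engine temperature high, stalling under load (predicts oil pressure low, not oil pressure normal; predicts engine temperature normal, not engine temperature high)
(B) blown head gasket — fails on oil pressure normal, stalling under load (predicts oil pressure low, not oil pressure normal)
(C) seized caliper — fails on engine temperature high (predicts engine temperature normal, not engine temperature high)
(D) failing water pump — accounts for every observation (oil pressure normal by stalling under load → oil pressure normal)
(D) alone accounts for all the evidence.

D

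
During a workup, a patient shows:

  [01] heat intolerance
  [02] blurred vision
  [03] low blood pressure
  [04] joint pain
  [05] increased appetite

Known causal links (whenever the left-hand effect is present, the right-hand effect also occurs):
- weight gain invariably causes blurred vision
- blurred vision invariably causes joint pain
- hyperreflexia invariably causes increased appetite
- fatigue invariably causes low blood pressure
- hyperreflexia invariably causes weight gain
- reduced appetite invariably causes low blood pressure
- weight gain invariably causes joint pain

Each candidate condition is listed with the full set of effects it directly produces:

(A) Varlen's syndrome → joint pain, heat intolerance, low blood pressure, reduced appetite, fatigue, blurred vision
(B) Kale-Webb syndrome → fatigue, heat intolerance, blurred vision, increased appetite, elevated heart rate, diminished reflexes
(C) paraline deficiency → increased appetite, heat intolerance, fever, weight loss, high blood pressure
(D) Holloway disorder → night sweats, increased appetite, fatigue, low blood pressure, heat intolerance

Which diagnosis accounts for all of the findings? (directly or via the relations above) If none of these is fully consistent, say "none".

B

Per-candidate check:
(A) Varlen's syndrome — heat intolerance match; blurred vision match; low blood pressure match; joint pain match; increased appetite miss
(B) Kale-Webb syndrome — heat intolerance match; blurred vision match; low blood pressure match (via fatigue → low blood pressure); joint pain match (via blurred vision → joint pain); increased appetite match
(C) paraline deficiency — fails on blurred vision, low blood pressure, joint pain (predicts high blood pressure, not low blood pressure)
(D) Holloway disorder — heat intolerance match; blurred vision miss; low blood pressure match; joint pain miss; increased appetite match
(B) is the only candidate with no mismatches.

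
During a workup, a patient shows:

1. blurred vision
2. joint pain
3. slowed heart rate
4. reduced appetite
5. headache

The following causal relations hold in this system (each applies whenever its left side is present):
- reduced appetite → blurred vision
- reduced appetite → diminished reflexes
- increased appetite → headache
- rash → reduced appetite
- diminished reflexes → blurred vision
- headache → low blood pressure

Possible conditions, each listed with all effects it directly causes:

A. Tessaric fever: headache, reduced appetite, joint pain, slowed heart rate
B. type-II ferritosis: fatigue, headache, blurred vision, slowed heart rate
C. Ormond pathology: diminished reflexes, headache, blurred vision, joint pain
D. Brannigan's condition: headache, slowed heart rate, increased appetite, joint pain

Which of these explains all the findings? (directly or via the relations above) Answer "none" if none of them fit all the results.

Checking each candidate against the observations:
(A) Tessaric fever — accounts for every observation (blurred vision through reduced appetite → blurred vision)
(B) type-II ferritosis — blurred vision match; joint pain miss; slowed heart rate match; reduced appetite miss; headache match
(C) Ormond pathology — blurred vision match; joint pain match; slowed heart rate miss; reduced appetite miss; headache match
(D) Brannigan's condition — blurred vision miss; joint pain match; slowed heart rate match; reduced appetite miss; headache match
(A) is the only candidate with no mismatches.

A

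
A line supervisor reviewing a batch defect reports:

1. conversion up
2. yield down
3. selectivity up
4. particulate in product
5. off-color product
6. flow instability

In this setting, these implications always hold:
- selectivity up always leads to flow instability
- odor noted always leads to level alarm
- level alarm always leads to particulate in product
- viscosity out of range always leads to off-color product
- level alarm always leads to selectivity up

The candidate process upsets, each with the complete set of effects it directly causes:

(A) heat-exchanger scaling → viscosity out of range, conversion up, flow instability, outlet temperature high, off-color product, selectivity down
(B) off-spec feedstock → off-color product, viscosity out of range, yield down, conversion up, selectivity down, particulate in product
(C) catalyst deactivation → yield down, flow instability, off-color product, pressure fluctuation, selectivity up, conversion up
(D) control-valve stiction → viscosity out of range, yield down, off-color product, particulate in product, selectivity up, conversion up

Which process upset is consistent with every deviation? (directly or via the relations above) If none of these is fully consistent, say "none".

Checking each candidate against the observations:
(A) heat-exchanger scaling — conversion up +; yield down -; selectivity up -; particulate in product -; off-color product +; flow instability +
(B) off-spec feedstock — conversion up +; yield down +; selectivity up -; particulate in product +; off-color product +; flow instability -
(C) catalyst deactivation — conversion up +; yield down +; selectivity up +; particulate in product -; off-color product +; flow instability +
(D) control-valve stiction — conversion up +; yield down +; selectivity up +; particulate in product +; off-color product +; flow instability + (through selectivity up → flow instability)
(D) alone accounts for all the evidence.

D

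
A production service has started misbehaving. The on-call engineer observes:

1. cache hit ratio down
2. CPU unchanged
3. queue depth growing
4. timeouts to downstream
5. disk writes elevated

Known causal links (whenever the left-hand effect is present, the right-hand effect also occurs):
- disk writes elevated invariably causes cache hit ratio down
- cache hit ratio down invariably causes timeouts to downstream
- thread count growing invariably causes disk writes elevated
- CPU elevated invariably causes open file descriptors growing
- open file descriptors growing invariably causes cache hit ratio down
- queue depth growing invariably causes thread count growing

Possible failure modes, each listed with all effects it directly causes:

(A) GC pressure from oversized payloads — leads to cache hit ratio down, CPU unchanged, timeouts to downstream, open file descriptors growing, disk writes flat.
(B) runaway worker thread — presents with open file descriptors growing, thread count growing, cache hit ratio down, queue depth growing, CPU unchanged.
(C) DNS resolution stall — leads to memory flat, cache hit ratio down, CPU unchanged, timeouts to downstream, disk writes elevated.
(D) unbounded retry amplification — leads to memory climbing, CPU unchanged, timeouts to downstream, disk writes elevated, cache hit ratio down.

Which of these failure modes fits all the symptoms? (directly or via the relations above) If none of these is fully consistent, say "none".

Checking each candidate against the observations:
(A) GC pressure from oversized payloads — fails on queue depth growing, disk writes elevated (predicts disk writes flat, not disk writes elevated)
(B) runaway worker thread — cache hit ratio down yes; CPU unchanged yes; queue depth growing yes; timeouts to downstream yes (via cache hit ratio down → timeouts to downstream); disk writes elevated yes (via thread count growing → disk writes elevated)
(C) DNS resolution stall — cache hit ratio down yes; CPU unchanged yes; queue depth growing NO; timeouts to downstream yes; disk writes elevated yes
(D) unbounded retry amplification — does not account for queue depth growing
Only (B) is consistent with every observation.

B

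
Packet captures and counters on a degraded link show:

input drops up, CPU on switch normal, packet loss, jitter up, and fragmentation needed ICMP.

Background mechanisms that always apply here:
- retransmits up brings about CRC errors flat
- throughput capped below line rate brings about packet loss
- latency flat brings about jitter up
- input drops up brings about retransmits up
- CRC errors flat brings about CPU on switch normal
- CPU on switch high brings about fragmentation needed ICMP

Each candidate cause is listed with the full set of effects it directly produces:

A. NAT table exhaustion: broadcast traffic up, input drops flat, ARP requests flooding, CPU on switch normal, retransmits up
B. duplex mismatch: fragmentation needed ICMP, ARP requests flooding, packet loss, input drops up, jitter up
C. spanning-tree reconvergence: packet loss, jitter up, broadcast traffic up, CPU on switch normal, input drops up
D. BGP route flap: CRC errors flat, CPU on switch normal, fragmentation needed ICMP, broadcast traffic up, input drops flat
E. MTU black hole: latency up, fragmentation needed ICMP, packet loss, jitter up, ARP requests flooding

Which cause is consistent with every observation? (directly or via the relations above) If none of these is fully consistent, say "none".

B

Checking each candidate against the observations:
(A) NAT table exhaustion — input drops up miss; CPU on switch normal match; packet loss miss; jitter up miss; fragmentation needed ICMP miss
(B) duplex mismatch — accounts for every observation (CPU on switch normal via input drops up → retransmits up → CRC errors flat → CPU on switch normal)
(C) spanning-tree reconvergence — input drops up match; CPU on switch normal match; packet loss match; jitter up match; fragmentation needed ICMP miss
(D) BGP route flap — fails on input drops up, packet loss, jitter up (predicts input drops flat, not input drops up)
(E) MTU black hole — input drops up miss; CPU on switch normal miss; packet loss match; jitter up match; fragmentation needed ICMP match
(B) alone accounts for all the evidence.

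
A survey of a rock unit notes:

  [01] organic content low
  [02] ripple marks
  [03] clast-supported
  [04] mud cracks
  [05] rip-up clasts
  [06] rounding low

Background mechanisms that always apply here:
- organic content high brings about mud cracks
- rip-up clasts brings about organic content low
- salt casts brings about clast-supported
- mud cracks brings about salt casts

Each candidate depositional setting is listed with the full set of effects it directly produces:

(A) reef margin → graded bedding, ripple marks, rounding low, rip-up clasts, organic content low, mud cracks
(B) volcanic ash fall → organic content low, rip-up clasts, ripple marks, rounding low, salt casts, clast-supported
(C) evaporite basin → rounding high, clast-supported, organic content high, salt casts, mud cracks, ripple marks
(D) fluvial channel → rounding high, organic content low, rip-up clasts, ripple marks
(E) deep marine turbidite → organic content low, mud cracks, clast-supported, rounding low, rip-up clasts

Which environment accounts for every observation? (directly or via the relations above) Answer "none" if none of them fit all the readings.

Per-candidate check:
(A) reef margin — organic content low ✓; ripple marks ✓; clast-supported ✓ (through mud cracks → salt casts → clast-supported); mud cracks ✓; rip-up clasts ✓; rounding low ✓
(B) volcanic ash fall — does not account for mud cracks
(C) evaporite basin — organic content low ✗; ripple marks ✓; clast-supported ✓; mud cracks ✓; rip-up clasts ✗; rounding low ✗
(D) fluvial channel — fails on clast-supported, mud cracks, rounding low (predicts rounding high, not rounding low)
(E) deep marine turbidite — does not account for ripple marks
Only (A) is consistent with every observation.

A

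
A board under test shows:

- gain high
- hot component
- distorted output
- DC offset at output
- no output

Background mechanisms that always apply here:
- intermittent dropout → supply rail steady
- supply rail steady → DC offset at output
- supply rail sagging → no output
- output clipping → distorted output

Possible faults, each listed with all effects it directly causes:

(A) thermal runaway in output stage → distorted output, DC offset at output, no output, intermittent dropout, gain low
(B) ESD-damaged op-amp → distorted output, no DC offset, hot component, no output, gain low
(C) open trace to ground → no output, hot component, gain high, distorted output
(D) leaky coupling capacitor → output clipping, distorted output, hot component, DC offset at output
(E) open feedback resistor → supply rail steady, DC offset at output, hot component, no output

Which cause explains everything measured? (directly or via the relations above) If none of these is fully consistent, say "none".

Checking each candidate against the observations:
(A) thermal runaway in output stage — fails on gain high, hot component (predicts gain low, not gain high)
(B) ESD-damaged op-amp — fails on gain high, DC offset at output (predicts gain low, not gain high; predicts no DC offset, not DC offset at output)
(C) open trace to ground — does not account for DC offset at output
(D) leaky coupling capacitor — gain high miss; hot component match; distorted output match; DC offset at output match; no output miss
(E) open feedback resistor — gain high miss; hot component match; distorted output miss; DC offset at output match; no output match
None of the listed candidates fits everything.

none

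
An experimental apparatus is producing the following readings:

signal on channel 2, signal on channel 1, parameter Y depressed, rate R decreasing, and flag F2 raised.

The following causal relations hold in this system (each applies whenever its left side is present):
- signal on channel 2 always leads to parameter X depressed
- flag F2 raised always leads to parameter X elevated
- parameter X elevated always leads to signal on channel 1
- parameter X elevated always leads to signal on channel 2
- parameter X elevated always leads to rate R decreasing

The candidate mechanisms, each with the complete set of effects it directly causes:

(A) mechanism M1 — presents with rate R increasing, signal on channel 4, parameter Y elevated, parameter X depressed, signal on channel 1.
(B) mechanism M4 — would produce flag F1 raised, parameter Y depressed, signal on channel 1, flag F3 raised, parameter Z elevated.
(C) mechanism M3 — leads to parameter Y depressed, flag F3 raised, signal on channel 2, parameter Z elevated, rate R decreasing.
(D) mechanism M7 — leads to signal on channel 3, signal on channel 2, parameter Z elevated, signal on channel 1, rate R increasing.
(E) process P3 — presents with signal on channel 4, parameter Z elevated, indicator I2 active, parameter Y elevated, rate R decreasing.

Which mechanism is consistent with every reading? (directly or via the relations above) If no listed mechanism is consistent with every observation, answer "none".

Checking each candidate against the observations:
(A) mechanism M1 — signal on channel 2 miss; signal on channel 1 match; parameter Y depressed miss; rate R decreasing miss; flag F2 raised miss
(B) mechanism M4 — signal on channel 2 miss; signal on channel 1 match; parameter Y depressed match; rate R decreasing miss; flag F2 raised miss
(C) mechanism M3 — does not account for signal on channel 1, flag F2 raised
(D) mechanism M7 — signal on channel 2 match; signal on channel 1 match; parameter Y depressed miss; rate R decreasing miss; flag F2 raised miss
(E) process P3 — signal on channel 2 miss; signal on channel 1 miss; parameter Y depressed miss; rate R decreasing match; flag F2 raised miss
Every candidate fails on at least one observation.

none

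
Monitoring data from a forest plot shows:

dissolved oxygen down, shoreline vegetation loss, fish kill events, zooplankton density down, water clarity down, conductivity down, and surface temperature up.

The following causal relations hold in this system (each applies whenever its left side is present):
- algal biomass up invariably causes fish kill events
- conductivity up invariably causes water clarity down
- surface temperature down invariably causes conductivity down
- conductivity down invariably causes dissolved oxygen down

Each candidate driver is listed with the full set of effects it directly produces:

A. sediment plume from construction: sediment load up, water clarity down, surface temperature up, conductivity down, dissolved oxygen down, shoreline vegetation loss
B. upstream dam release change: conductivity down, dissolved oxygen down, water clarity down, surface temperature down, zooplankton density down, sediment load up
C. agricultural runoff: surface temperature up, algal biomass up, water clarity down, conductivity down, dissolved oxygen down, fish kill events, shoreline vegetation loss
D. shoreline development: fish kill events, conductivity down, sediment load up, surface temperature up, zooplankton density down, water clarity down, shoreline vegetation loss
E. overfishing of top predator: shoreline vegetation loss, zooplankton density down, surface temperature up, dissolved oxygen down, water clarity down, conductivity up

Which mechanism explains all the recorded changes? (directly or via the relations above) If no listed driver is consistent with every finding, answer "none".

D

Checking each candidate against the observations:
(A) sediment plume from construction — dissolved oxygen down yes; shoreline vegetation loss yes; fish kill events NO; zooplankton density down NO; water clarity down yes; conductivity down yes; surface temperature up yes
(B) upstream dam release change — dissolved oxygen down yes; shoreline vegetation loss NO; fish kill events NO; zooplankton density down yes; water clarity down yes; conductivity down yes; surface temperature up NO
(C) agricultural runoff — does not account for zooplankton density down
(D) shoreline development — dissolved oxygen down yes (by conductivity down → dissolved oxygen down); shoreline vegetation loss yes; fish kill events yes; zooplankton density down yes; water clarity down yes; conductivity down yes; surface temperature up yes
(E) overfishing of top predator — dissolved oxygen down yes; shoreline vegetation loss yes; fish kill events NO; zooplankton density down yes; water clarity down yes; conductivity down NO; surface temperature up yes
(D) is the only candidate with no mismatches.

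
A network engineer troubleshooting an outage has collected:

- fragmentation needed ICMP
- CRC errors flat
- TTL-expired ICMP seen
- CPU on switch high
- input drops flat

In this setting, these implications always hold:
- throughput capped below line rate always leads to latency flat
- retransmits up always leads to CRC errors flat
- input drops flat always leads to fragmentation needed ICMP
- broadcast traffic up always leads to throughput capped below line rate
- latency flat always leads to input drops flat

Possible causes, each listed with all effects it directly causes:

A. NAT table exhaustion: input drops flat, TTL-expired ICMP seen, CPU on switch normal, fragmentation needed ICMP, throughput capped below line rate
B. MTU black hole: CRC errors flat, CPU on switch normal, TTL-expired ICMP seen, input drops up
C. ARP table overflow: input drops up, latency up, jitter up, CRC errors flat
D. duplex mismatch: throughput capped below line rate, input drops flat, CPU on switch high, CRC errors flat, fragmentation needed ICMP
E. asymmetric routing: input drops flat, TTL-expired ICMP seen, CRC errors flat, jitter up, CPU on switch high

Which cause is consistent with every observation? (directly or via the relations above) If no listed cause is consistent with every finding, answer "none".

E

Checking each candidate against the observations:
(A) NAT table exhaustion — fails on CRC errors flat, CPU on switch high (predicts CPU on switch normal, not CPU on switch high)
(B) MTU black hole — fails on fragmentation needed ICMP, CPU on switch high, input drops flat (predicts CPU on switch normal, not CPU on switch high; predicts input drops up, not input drops flat)
(C) ARP table overflow — fragmentation needed ICMP -; CRC errors flat +; TTL-expired ICMP seen -; CPU on switch high -; input drops flat -
(D) duplex mismatch — does not account for TTL-expired ICMP seen
(E) asymmetric routing — accounts for every observation (fragmentation needed ICMP by input drops flat → fragmentation needed ICMP)
(E) alone accounts for all the evidence.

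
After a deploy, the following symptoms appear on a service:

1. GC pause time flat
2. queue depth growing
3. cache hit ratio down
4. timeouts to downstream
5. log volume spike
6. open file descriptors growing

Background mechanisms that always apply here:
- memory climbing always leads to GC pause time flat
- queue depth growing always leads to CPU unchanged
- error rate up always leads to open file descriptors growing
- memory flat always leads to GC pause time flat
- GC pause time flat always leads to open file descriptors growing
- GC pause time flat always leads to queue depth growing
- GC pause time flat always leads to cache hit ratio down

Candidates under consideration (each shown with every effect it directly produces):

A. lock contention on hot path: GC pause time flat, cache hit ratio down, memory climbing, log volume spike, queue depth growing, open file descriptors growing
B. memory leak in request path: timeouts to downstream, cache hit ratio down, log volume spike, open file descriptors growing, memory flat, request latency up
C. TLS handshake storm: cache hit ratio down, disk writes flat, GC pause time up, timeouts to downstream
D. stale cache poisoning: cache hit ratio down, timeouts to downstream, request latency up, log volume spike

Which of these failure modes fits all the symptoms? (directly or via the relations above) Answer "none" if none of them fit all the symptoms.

B

Per-candidate check:
(A) lock contention on hot path — GC pause time flat match; queue depth growing match; cache hit ratio down match; timeouts to downstream miss; log volume spike match; open file descriptors growing match
(B) memory leak in request path — GC pause time flat match (through memory flat → GC pause time flat); queue depth growing match (through memory flat → GC pause time flat → queue depth growing); cache hit ratio down match; timeouts to downstream match; log volume spike match; open file descriptors growing match
(C) TLS handshake storm — GC pause time flat miss; queue depth growing miss; cache hit ratio down match; timeouts to downstream match; log volume spike miss; open file descriptors growing miss
(D) stale cache poisoning — GC pause time flat miss; queue depth growing miss; cache hit ratio down match; timeouts to downstream match; log volume spike match; open file descriptors growing miss
Only (B) is consistent with every observation.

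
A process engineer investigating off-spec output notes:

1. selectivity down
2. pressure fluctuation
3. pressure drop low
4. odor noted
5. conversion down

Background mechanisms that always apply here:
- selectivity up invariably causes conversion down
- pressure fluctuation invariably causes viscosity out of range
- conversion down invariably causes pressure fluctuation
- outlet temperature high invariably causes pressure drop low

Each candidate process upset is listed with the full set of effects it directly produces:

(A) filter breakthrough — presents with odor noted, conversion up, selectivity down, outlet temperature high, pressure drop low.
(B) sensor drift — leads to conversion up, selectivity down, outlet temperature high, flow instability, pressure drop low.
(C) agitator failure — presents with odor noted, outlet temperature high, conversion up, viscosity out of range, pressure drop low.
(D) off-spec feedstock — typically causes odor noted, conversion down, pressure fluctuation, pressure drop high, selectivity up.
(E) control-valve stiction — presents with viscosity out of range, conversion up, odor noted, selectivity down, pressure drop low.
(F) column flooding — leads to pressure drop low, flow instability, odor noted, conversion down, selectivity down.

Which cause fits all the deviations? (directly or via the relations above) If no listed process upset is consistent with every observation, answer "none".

For each candidate, compare predicted effects to what was observed:
(A) filter breakthrough — selectivity down ✓; pressure fluctuation ✗; pressure drop low ✓; odor noted ✓; conversion down ✗
(B) sensor drift — fails on pressure fluctuation, odor noted, conversion down (predicts conversion up, not conversion down)
(C) agitator failure — fails on selectivity down, pressure fluctuation, conversion down (predicts conversion up, not conversion down)
(D) off-spec feedstock — selectivity down ✗; pressure fluctuation ✓; pressure drop low ✗; odor noted ✓; conversion down ✓
(E) control-valve stiction — selectivity down ✓; pressure fluctuation ✗; pressure drop low ✓; odor noted ✓; conversion down ✗
(F) column flooding — accounts for every observation (pressure fluctuation via conversion down → pressure fluctuation)
Only (F) is consistent with every observation.

F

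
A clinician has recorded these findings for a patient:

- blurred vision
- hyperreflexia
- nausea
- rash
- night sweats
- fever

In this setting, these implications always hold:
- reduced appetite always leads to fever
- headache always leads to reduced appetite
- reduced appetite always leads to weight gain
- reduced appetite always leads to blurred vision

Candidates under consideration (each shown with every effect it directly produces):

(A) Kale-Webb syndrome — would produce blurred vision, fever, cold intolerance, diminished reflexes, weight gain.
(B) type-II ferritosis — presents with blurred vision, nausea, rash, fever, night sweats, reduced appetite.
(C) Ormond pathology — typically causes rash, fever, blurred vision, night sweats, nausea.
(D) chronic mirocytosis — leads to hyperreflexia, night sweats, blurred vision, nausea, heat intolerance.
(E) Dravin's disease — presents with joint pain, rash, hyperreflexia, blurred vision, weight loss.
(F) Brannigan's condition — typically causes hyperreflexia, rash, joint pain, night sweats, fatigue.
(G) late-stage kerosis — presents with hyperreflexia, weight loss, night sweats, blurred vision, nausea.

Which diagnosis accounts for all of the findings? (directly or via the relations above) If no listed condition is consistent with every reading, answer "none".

none

Checking each candidate against the observations:
(A) Kale-Webb syndrome — fails on hyperreflexia, nausea, rash, night sweats (predicts diminished reflexes, not hyperreflexia)
(B) type-II ferritosis — blurred vision +; hyperreflexia -; nausea +; rash +; night sweats +; fever +
(C) Ormond pathology — blurred vision +; hyperreflexia -; nausea +; rash +; night sweats +; fever +
(D) chronic mirocytosis — does not account for rash, fever
(E) Dravin's disease — blurred vision +; hyperreflexia +; nausea -; rash +; night sweats -; fever -
(F) Brannigan's condition — blurred vision -; hyperreflexia +; nausea -; rash +; night sweats +; fever -
(G) late-stage kerosis — does not account for rash, fever
No candidate is consistent with all observations.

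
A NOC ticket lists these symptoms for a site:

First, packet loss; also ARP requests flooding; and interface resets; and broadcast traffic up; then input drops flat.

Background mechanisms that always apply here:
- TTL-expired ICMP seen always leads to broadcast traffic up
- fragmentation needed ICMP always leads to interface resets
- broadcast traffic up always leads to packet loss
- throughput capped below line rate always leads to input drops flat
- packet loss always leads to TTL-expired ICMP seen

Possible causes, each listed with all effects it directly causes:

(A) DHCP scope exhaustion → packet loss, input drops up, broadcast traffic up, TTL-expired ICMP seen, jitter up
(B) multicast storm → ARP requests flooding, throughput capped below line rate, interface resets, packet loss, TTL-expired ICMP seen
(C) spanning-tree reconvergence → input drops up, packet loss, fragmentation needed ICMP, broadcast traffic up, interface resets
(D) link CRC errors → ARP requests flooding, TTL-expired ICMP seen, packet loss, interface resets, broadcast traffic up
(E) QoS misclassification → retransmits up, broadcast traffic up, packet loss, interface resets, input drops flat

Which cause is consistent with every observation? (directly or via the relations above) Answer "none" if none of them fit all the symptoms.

B

Per-candidate check:
(A) DHCP scope exhaustion — packet loss yes; ARP requests flooding NO; interface resets NO; broadcast traffic up yes; input drops flat NO
(B) multicast storm — packet loss yes; ARP requests flooding yes; interface resets yes; broadcast traffic up yes (via TTL-expired ICMP seen → broadcast traffic up); input drops flat yes (via throughput capped below line rate → input drops flat)
(C) spanning-tree reconvergence — packet loss yes; ARP requests flooding NO; interface resets yes; broadcast traffic up yes; input drops flat NO
(D) link CRC errors — does not account for input drops flat
(E) QoS misclassification — packet loss yes; ARP requests flooding NO; interface resets yes; broadcast traffic up yes; input drops flat yes
(B) is the only candidate with no mismatches.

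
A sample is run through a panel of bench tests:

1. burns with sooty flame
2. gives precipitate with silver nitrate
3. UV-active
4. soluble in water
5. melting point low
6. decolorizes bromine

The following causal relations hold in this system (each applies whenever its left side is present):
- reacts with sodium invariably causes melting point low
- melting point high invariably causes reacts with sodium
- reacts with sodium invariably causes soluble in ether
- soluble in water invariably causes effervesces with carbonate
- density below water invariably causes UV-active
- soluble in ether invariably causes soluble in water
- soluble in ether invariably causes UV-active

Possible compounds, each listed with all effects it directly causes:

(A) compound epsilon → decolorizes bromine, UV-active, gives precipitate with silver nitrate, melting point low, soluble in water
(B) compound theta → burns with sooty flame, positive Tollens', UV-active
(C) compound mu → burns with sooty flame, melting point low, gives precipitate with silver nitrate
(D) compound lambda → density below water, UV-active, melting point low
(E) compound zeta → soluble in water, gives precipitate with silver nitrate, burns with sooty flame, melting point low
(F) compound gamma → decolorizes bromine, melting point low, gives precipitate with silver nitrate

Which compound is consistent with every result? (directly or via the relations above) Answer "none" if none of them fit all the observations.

none

Testing each hypothesis:
(A) compound epsilon — does not account for burns with sooty flame
(B) compound theta — burns with sooty flame match; gives precipitate with silver nitrate miss; UV-active match; soluble in water miss; melting point low miss; decolorizes bromine miss
(C) compound mu — does not account for UV-active, soluble in water, decolorizes bromine
(D) compound lambda — burns with sooty flame miss; gives precipitate with silver nitrate miss; UV-active match; soluble in water miss; melting point low match; decolorizes bromine miss
(E) compound zeta — does not account for UV-active, decolorizes bromine
(F) compound gamma — burns with sooty flame miss; gives precipitate with silver nitrate match; UV-active miss; soluble in water miss; melting point low match; decolorizes bromine match
None of the listed candidates fits everything.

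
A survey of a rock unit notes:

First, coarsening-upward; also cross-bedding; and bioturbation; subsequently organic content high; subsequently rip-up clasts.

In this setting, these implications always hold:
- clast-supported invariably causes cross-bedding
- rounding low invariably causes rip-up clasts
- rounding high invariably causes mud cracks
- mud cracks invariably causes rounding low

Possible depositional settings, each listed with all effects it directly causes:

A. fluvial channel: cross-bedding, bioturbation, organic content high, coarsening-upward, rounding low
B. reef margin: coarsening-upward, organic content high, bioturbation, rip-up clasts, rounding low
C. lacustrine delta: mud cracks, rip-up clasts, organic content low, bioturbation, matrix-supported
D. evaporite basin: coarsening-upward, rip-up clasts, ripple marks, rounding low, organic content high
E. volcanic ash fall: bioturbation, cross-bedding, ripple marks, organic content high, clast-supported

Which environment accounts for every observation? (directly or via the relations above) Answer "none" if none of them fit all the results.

Testing each hypothesis:
(A) fluvial channel — accounts for every observation (rip-up clasts through rounding low → rip-up clasts)
(B) reef margin — does not account for cross-bedding
(C) lacustrine delta — fails on coarsening-upward, cross-bedding, organic content high (predicts organic content low, not organic content high)
(D) evaporite basin — coarsening-upward ✓; cross-bedding ✗; bioturbation ✗; organic content high ✓; rip-up clasts ✓
(E) volcanic ash fall — coarsening-upward ✗; cross-bedding ✓; bioturbation ✓; organic content high ✓; rip-up clasts ✗
(A) is the only candidate with no mismatches.

A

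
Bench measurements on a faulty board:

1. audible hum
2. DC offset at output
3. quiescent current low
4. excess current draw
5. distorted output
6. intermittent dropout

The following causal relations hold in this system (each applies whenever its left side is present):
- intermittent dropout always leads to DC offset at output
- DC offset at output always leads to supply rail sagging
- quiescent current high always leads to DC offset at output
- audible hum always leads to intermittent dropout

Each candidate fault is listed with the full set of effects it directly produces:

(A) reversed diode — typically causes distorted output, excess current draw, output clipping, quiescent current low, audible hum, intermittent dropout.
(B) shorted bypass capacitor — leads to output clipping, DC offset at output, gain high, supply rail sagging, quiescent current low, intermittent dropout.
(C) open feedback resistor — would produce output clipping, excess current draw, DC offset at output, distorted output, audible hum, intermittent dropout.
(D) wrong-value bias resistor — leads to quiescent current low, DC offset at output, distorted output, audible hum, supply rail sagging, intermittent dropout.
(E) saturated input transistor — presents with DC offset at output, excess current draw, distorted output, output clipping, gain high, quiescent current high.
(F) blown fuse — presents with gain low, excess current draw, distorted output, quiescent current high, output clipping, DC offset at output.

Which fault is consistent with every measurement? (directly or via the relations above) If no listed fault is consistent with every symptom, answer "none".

Testing each hypothesis:
(A) reversed diode — audible hum ✓; DC offset at output ✓ (by intermittent dropout → DC offset at output); quiescent current low ✓; excess current draw ✓; distorted output ✓; intermittent dropout ✓
(B) shorted bypass capacitor — does not account for audible hum, excess current draw, distorted output
(C) open feedback resistor — does not account for quiescent current low
(D) wrong-value bias resistor — audible hum ✓; DC offset at output ✓; quiescent current low ✓; excess current draw ✗; distorted output ✓; intermittent dropout ✓
(E) saturated input transistor — fails on audible hum, quiescent current low, intermittent dropout (predicts quiescent current high, not quiescent current low)
(F) blown fuse — audible hum ✗; DC offset at output ✓; quiescent current low ✗; excess current draw ✓; distorted output ✓; intermittent dropout ✗
Only (A) is consistent with every observation.

A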